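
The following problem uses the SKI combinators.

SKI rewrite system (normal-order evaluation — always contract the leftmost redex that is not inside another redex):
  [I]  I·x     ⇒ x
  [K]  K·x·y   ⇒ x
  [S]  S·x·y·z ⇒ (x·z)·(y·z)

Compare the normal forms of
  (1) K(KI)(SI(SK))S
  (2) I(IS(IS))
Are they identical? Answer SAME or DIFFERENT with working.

Answer: DIFFERENT — A ⇓ I, B ⇓ SS

Working:
Term A:
  start: K(KI)(SI(SK))S
  step 1: KIS
  step 2: I

Term B:
  start: I(IS(IS))
  step 1: IS(IS)
  step 2: S(IS)
  step 3: SS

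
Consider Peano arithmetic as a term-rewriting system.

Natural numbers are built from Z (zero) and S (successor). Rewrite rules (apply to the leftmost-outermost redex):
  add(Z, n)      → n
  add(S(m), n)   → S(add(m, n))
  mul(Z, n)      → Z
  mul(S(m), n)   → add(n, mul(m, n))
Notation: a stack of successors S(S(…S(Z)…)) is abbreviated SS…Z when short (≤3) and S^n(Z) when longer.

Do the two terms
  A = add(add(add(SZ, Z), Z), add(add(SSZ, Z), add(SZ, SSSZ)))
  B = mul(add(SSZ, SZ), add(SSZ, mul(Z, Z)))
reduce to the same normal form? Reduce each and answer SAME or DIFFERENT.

Answer: DIFFERENT — A ⇓ S^7(Z), B ⇓ S^6(Z)

Working:
Term A:
  start: add(add(add(SZ, Z), Z), add(add(SSZ, Z), add(SZ, SSSZ)))
  step 1: add(add(S(add(Z, Z)), Z), add(add(SSZ, Z), add(SZ, SSSZ)))
  step 2: add(S(add(add(Z, Z), Z)), add(add(SSZ, Z), add(SZ, SSSZ)))
  step 3: S(add(add(add(Z, Z), Z), add(add(SSZ, Z), add(SZ, SSSZ))))
  step 4: S(add(add(Z, Z), add(add(SSZ, Z), add(SZ, SSSZ))))
  step 5: S(add(Z, add(add(SSZ, Z), add(SZ, SSSZ))))
  step 6: S(add(add(SSZ, Z), add(SZ, SSSZ)))
  step 7: S(add(S(add(SZ, Z)), add(SZ, SSSZ)))
  step 8: S(S(add(add(SZ, Z), add(SZ, SSSZ))))
  step 9: S(S(add(S(add(Z, Z)), add(SZ, SSSZ))))
  step 10: S(S(S(add(add(Z, Z), add(SZ, SSSZ)))))
  step 11: S(S(S(add(Z, add(SZ, SSSZ)))))
  step 12: S(S(S(add(SZ, SSSZ))))
  step 13: S(S(S(S(add(Z, SSSZ)))))
  step 14: S^7(Z)

Term B:
  start: mul(add(SSZ, SZ), add(SSZ, mul(Z, Z)))
  step 1: mul(S(add(SZ, SZ)), add(SSZ, mul(Z, Z)))
  step 2: add(add(SSZ, mul(Z, Z)), mul(add(SZ, SZ), add(SSZ, mul(Z, Z))))
  step 3: add(S(add(SZ, mul(Z, Z))), mul(add(SZ, SZ), add(SSZ, mul(Z, Z))))
  step 4: S(add(add(SZ, mul(Z, Z)), mul(add(SZ, SZ), add(SSZ, mul(Z, Z)))))
  step 5: S(add(S(add(Z, mul(Z, Z))), mul(add(SZ, SZ), add(SSZ, mul(Z, Z)))))
  step 6: S(S(add(add(Z, mul(Z, Z)), mul(add(SZ, SZ), add(SSZ, mul(Z, Z))))))
  step 7: S(S(add(mul(Z, Z), mul(add(SZ, SZ), add(SSZ, mul(Z, Z))))))
  step 8: S(S(add(Z, mul(add(SZ, SZ), add(SSZ, mul(Z, Z))))))
  step 9: S(S(mul(add(SZ, SZ), add(SSZ, mul(Z, Z)))))
  step 10: S(S(mul(S(add(Z, SZ)), add(SSZ, mul(Z, Z)))))
  step 11: S(S(add(add(SSZ, mul(Z, Z)), mul(add(Z, SZ), add(SSZ, mul(Z, Z))))))
  step 12: S(S(add(S(add(SZ, mul(Z, Z))), mul(add(Z, SZ), add(SSZ, mul(Z, Z))))))
  step 13: S(S(S(add(add(SZ, mul(Z, Z)), mul(add(Z, SZ), add(SSZ, mul(Z, Z)))))))
  step 14: S(S(S(add(S(add(Z, mul(Z, Z))), mul(add(Z, SZ), add(SSZ, mul(Z, Z)))))))
  step 15: S(S(S(S(add(add(Z, mul(Z, Z)), mul(add(Z, SZ), add(SSZ, mul(Z, Z))))))))
  step 16: S(S(S(S(add(mul(Z, Z), mul(add(Z, SZ), add(SSZ, mul(Z, Z))))))))
  step 17: S(S(S(S(add(Z, mul(add(Z, SZ), add(SSZ, mul(Z, Z))))))))
  step 18: S(S(S(S(mul(add(Z, SZ), add(SSZ, mul(Z, Z)))))))
  step 19: S(S(S(S(mul(SZ, add(SSZ, mul(Z, Z)))))))
  step 20: S(S(S(S(add(add(SSZ, mul(Z, Z)), mul(Z, add(SSZ, mul(Z, Z))))))))
  step 21: S(S(S(S(add(S(add(SZ, mul(Z, Z))), mul(Z, add(SSZ, mul(Z, Z))))))))
  step 22: S(S(S(S(S(add(add(SZ, mul(Z, Z)), mul(Z, add(SSZ, mul(Z, Z)))))))))
  step 23: S(S(S(S(S(add(S(add(Z, mul(Z, Z))), mul(Z, add(SSZ, mul(Z, Z)))))))))
  step 24: S(S(S(S(S(S(add(add(Z, mul(Z, Z)), mul(Z, add(SSZ, mul(Z, Z))))))))))
  step 25: S(S(S(S(S(S(add(mul(Z, Z), mul(Z, add(SSZ, mul(Z, Z))))))))))
  step 26: S(S(S(S(S(S(add(Z, mul(Z, add(SSZ, mul(Z, Z))))))))))
  step 27: S(S(S(S(S(S(mul(Z, add(SSZ, mul(Z, Z)))))))))
  step 28: S^6(Z)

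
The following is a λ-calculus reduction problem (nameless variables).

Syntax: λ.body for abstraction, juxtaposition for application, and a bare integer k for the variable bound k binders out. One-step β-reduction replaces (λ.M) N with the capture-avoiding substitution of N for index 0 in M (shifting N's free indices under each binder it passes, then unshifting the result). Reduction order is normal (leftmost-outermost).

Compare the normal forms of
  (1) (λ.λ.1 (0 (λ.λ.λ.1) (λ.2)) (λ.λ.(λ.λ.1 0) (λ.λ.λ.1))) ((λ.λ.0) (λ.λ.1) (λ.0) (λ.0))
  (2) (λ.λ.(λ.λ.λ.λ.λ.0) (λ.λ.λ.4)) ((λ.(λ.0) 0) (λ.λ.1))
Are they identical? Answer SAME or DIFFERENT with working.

Answer: DIFFERENT — A ⇓ λ.0 (λ.λ.λ.1) (λ.λ.0) (λ.λ.λ.λ.λ.1), B ⇓ λ.λ.λ.λ.λ.0

Reduction:
Term A:
  start: (λ.λ.1 (0 (λ.λ.λ.1) (λ.2)) (λ.λ.(λ.λ.1 0) (λ.λ.λ.1))) ((λ.λ.0) (λ.λ.1) (λ.0) (λ.0))
  [1] λ.(λ.λ.0) (λ.λ.1) (λ.0) (λ.0) (0 (λ.λ.λ.1) (λ.(λ.λ.0) (λ.λ.1) (λ.0) (λ.0))) (λ.λ.(λ.λ.1 0) (λ.λ.λ.1))
  [2] λ.(λ.0) (λ.0) (λ.0) (0 (λ.λ.λ.1) (λ.(λ.λ.0) (λ.λ.1) (λ.0) (λ.0))) (λ.λ.(λ.λ.1 0) (λ.λ.λ.1))
  [3] λ.(λ.0) (λ.0) (0 (λ.λ.λ.1) (λ.(λ.λ.0) (λ.λ.1) (λ.0) (λ.0))) (λ.λ.(λ.λ.1 0) (λ.λ.λ.1))
  [4] λ.(λ.0) (0 (λ.λ.λ.1) (λ.(λ.λ.0) (λ.λ.1) (λ.0) (λ.0))) (λ.λ.(λ.λ.1 0) (λ.λ.λ.1))
  [5] λ.0 (λ.λ.λ.1) (λ.(λ.λ.0) (λ.λ.1) (λ.0) (λ.0)) (λ.λ.(λ.λ.1 0) (λ.λ.λ.1))
  [6] λ.0 (λ.λ.λ.1) (λ.(λ.0) (λ.0) (λ.0)) (λ.λ.(λ.λ.1 0) (λ.λ.λ.1))
  [7] λ.0 (λ.λ.λ.1) (λ.(λ.0) (λ.0)) (λ.λ.(λ.λ.1 0) (λ.λ.λ.1))
  [8] λ.0 (λ.λ.λ.1) (λ.λ.0) (λ.λ.(λ.λ.1 0) (λ.λ.λ.1))
  [9] λ.0 (λ.λ.λ.1) (λ.λ.0) (λ.λ.λ.(λ.λ.λ.1) 0)
  [10] λ.0 (λ.λ.λ.1) (λ.λ.0) (λ.λ.λ.λ.λ.1)

Term B:
  start: (λ.λ.(λ.λ.λ.λ.λ.0) (λ.λ.λ.4)) ((λ.(λ.0) 0) (λ.λ.1))
  [1] λ.(λ.λ.λ.λ.λ.0) (λ.λ.λ.(λ.(λ.0) 0) (λ.λ.1))
  [2] λ.λ.λ.λ.λ.0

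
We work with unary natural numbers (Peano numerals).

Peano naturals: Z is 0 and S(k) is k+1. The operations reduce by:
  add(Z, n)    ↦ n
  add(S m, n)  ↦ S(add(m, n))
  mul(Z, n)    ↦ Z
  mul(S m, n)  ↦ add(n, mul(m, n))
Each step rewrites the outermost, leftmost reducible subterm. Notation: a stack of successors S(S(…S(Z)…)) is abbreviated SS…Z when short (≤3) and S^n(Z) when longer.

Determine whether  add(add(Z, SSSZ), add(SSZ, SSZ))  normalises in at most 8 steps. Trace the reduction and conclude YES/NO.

  start: add(add(Z, SSSZ), add(SSZ, SSZ))
  →1  add(SSSZ, add(SSZ, SSZ))
  →2  S(add(SSZ, add(SSZ, SSZ)))
  →3  S(S(add(SZ, add(SSZ, SSZ))))
  →4  S(S(S(add(Z, add(SSZ, SSZ)))))
  →5  S(S(S(add(SSZ, SSZ))))
  →6  S(S(S(S(add(SZ, SSZ)))))
  →7  S(S(S(S(S(add(Z, SSZ))))))
  →8  S^7(Z)

Answer: YES — reaches normal form S^7(Z) in 8 ≤ 8 steps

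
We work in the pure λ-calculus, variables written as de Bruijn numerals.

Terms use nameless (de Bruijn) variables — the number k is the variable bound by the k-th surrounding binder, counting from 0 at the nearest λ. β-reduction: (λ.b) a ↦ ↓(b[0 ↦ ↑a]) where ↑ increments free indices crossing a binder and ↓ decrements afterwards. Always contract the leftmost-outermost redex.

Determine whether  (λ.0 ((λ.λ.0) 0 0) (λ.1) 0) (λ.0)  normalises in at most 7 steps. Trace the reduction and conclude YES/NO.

  start: (λ.0 ((λ.λ.0) 0 0) (λ.1) 0) (λ.0)
  →1  (λ.0) ((λ.λ.0) (λ.0) (λ.0)) (λ.λ.0) (λ.0)
  →2  (λ.λ.0) (λ.0) (λ.0) (λ.λ.0) (λ.0)
  →3  (λ.0) (λ.0) (λ.λ.0) (λ.0)
  →4  (λ.0) (λ.λ.0) (λ.0)
  →5  (λ.λ.0) (λ.0)
  →6  λ.0

Answer: YES — reaches normal form λ.0 in 6 ≤ 7 steps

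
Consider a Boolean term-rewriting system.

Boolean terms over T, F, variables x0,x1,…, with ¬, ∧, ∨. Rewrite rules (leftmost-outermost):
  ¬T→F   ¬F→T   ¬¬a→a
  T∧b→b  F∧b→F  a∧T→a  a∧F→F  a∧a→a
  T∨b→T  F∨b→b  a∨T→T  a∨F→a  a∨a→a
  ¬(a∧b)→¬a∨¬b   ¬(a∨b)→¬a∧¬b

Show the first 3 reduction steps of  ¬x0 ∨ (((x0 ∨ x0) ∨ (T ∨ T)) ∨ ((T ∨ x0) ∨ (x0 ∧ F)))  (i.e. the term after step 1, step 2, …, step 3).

  start: ¬x0 ∨ (((x0 ∨ x0) ∨ (T ∨ T)) ∨ ((T ∨ x0) ∨ (x0 ∧ F)))
  step 1: ¬x0 ∨ ((x0 ∨ (T ∨ T)) ∨ ((T ∨ x0) ∨ (x0 ∧ F)))
  step 2: ¬x0 ∨ ((x0 ∨ T) ∨ ((T ∨ x0) ∨ (x0 ∧ F)))
  step 3: ¬x0 ∨ (T ∨ ((T ∨ x0) ∨ (x0 ∧ F)))

Answer: after 3 steps: ¬x0 ∨ (T ∨ ((T ∨ x0) ∨ (x0 ∧ F)))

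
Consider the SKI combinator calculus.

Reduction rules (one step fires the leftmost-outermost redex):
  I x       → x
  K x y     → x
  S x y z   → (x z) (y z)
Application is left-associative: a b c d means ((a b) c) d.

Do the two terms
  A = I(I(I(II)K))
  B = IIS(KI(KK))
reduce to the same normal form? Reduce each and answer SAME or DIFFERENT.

Term A:
  start: I(I(I(II)K))
  →1  I(I(II)K)
  →2  I(II)K
  →3  IIK
  →4  IK
  →5  K

Term B:
  start: IIS(KI(KK))
  →1  IS(KI(KK))
  →2  S(KI(KK))
  →3  SI

Answer: DIFFERENT — A ⇓ K, B ⇓ SI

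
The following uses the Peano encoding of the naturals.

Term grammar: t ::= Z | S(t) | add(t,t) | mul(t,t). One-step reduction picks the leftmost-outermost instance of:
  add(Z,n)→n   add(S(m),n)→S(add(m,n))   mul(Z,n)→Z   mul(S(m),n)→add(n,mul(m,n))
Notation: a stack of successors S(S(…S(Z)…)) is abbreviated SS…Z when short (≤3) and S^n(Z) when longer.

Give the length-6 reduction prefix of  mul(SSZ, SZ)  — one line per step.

Answer: after 6 steps: S(S(mul(Z, SZ)))

Reduction:
  start: mul(SSZ, SZ)
  →1  add(SZ, mul(SZ, SZ))
  →2  S(add(Z, mul(SZ, SZ)))
  →3  S(mul(SZ, SZ))
  →4  S(add(SZ, mul(Z, SZ)))
  →5  S(S(add(Z, mul(Z, SZ))))
  →6  S(S(mul(Z, SZ)))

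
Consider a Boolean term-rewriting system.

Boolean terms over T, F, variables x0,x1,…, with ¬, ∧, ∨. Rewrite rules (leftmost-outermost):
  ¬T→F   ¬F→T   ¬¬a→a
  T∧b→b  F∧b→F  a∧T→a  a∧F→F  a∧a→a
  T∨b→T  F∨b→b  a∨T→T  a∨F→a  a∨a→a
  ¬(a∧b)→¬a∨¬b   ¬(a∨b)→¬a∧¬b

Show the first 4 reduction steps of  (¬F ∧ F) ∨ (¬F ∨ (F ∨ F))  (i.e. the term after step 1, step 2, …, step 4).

  start: (¬F ∧ F) ∨ (¬F ∨ (F ∨ F))
  step 1: F ∨ (¬F ∨ (F ∨ F))
  step 2: ¬F ∨ (F ∨ F)
  step 3: T ∨ (F ∨ F)
  step 4: T

Answer: after 4 steps: T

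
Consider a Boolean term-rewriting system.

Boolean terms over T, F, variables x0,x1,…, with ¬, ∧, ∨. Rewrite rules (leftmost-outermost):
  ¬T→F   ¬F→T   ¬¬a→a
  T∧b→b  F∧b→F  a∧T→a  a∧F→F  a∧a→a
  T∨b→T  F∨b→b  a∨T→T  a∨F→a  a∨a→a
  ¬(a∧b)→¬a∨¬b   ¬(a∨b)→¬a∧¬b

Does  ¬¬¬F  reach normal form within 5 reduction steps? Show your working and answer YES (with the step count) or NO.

Answer: YES — reaches normal form T in 2 ≤ 5 steps

Working:
  start: ¬¬¬F
  step 1: ¬F
  step 2: T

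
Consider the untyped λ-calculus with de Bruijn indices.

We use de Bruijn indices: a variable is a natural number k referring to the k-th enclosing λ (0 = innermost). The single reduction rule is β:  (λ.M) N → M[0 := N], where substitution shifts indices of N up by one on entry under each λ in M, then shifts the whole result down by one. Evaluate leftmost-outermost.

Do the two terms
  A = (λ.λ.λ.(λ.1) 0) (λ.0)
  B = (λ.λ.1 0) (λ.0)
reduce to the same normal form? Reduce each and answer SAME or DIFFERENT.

Term A:
  start: (λ.λ.λ.(λ.1) 0) (λ.0)
  →1  λ.λ.(λ.1) 0
  →2  λ.λ.0

Term B:
  start: (λ.λ.1 0) (λ.0)
  →1  λ.(λ.0) 0
  →2  λ.0

Answer: DIFFERENT — A ⇓ λ.λ.0, B ⇓ λ.0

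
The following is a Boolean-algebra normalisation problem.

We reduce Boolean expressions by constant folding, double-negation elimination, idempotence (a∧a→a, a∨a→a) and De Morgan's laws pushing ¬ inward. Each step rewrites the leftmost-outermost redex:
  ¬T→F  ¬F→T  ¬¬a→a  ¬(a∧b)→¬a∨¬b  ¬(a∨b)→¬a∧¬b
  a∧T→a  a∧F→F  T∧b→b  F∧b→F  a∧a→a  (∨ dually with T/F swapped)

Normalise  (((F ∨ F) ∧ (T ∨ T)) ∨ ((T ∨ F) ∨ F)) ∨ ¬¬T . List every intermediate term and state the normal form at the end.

  start: (((F ∨ F) ∧ (T ∨ T)) ∨ ((T ∨ F) ∨ F)) ∨ ¬¬T
  [1] ((F ∧ (T ∨ T)) ∨ ((T ∨ F) ∨ F)) ∨ ¬¬T
  [2] (F ∨ ((T ∨ F) ∨ F)) ∨ ¬¬T
  [3] ((T ∨ F) ∨ F) ∨ ¬¬T
  [4] (T ∨ F) ∨ ¬¬T
  [5] T ∨ ¬¬T
  [6] T

Answer: normal form = T  (in 6 steps)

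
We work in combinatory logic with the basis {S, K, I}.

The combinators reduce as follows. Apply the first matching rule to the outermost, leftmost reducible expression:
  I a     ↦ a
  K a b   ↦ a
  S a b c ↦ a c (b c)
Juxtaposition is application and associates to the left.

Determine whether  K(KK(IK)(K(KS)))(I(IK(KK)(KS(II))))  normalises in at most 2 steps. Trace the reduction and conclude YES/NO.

Answer: YES — reaches normal form K(K(KS)) in 2 ≤ 2 steps

Working:
  start: K(KK(IK)(K(KS)))(I(IK(KK)(KS(II))))
  [1] KK(IK)(K(KS))
  [2] K(K(KS))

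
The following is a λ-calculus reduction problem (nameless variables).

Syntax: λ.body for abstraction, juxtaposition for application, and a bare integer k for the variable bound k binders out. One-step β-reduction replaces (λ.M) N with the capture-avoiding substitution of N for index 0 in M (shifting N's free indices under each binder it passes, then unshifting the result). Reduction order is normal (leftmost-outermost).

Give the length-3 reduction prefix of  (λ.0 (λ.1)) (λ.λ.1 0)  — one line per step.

  start: (λ.0 (λ.1)) (λ.λ.1 0)
  [1] (λ.λ.1 0) (λ.λ.λ.1 0)
  [2] λ.(λ.λ.λ.1 0) 0
  [3] λ.λ.λ.1 0

Answer: after 3 steps: λ.λ.λ.1 0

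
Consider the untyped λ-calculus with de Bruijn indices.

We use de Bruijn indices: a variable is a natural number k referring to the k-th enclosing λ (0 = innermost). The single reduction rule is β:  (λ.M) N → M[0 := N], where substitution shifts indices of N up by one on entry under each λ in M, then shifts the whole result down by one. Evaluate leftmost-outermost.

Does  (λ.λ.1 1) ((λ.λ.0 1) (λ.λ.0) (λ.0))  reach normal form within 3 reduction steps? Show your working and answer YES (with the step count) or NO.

  start: (λ.λ.1 1) ((λ.λ.0 1) (λ.λ.0) (λ.0))
  step 1: λ.(λ.λ.0 1) (λ.λ.0) (λ.0) ((λ.λ.0 1) (λ.λ.0) (λ.0))
  step 2: λ.(λ.0 (λ.λ.0)) (λ.0) ((λ.λ.0 1) (λ.λ.0) (λ.0))
  step 3: λ.(λ.0) (λ.λ.0) ((λ.λ.0 1) (λ.λ.0) (λ.0))

Answer: NO — after 3 steps the term is λ.(λ.0) (λ.λ.0) ((λ.λ.0 1) (λ.λ.0) (λ.0)), not yet normal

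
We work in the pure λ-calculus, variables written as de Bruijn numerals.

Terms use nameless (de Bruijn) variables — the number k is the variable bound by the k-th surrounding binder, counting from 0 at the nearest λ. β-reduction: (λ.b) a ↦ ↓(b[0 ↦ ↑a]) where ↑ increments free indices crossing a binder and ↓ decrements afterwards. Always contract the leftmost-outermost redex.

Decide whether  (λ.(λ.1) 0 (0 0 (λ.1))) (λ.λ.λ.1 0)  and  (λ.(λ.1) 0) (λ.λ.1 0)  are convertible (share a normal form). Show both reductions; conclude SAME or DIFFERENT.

Term A:
  start: (λ.(λ.1) 0 (0 0 (λ.1))) (λ.λ.λ.1 0)
  [1] (λ.λ.λ.λ.1 0) (λ.λ.λ.1 0) ((λ.λ.λ.1 0) (λ.λ.λ.1 0) (λ.λ.λ.λ.1 0))
  [2] (λ.λ.λ.1 0) ((λ.λ.λ.1 0) (λ.λ.λ.1 0) (λ.λ.λ.λ.1 0))
  [3] λ.λ.1 0

Term B:
  start: (λ.(λ.1) 0) (λ.λ.1 0)
  [1] (λ.λ.λ.1 0) (λ.λ.1 0)
  [2] λ.λ.1 0

Answer: SAME — A ⇓ λ.λ.1 0, B ⇓ λ.λ.1 0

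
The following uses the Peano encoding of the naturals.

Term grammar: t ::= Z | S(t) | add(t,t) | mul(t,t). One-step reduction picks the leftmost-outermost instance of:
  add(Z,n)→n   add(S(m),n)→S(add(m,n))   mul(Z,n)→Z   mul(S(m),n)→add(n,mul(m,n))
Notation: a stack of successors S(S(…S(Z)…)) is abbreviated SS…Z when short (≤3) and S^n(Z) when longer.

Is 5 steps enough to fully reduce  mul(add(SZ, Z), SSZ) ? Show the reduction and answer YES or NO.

  start: mul(add(SZ, Z), SSZ)
  [1] mul(S(add(Z, Z)), SSZ)
  [2] add(SSZ, mul(add(Z, Z), SSZ))
  [3] S(add(SZ, mul(add(Z, Z), SSZ)))
  [4] S(S(add(Z, mul(add(Z, Z), SSZ))))
  [5] S(S(mul(add(Z, Z), SSZ)))

Answer: NO — after 5 steps the term is S(S(mul(add(Z, Z), SSZ))), not yet normal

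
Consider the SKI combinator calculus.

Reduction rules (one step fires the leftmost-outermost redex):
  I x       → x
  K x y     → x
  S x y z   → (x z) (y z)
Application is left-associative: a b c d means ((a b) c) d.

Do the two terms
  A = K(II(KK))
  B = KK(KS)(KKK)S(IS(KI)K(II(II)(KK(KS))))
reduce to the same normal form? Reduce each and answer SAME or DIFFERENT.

Answer: SAME — A ⇓ K(KK), B ⇓ K(KK)

Derivation:
Term A:
  start: K(II(KK))
  →1  K(I(KK))
  →2  K(KK)

Term B:
  start: KK(KS)(KKK)S(IS(KI)K(II(II)(KK(KS))))
  →1  K(KKK)S(IS(KI)K(II(II)(KK(KS))))
  →2  KKK(IS(KI)K(II(II)(KK(KS))))
  →3  K(IS(KI)K(II(II)(KK(KS))))
  →4  K(S(KI)K(II(II)(KK(KS))))
  →5  K(KI(II(II)(KK(KS)))(K(II(II)(KK(KS)))))
  →6  K(I(K(II(II)(KK(KS)))))
  →7  K(K(II(II)(KK(KS))))
  →8  K(K(I(II)(KK(KS))))
  →9  K(K(II(KK(KS))))
  →10  K(K(I(KK(KS))))
  →11  K(K(KK(KS)))
  →12  K(KK)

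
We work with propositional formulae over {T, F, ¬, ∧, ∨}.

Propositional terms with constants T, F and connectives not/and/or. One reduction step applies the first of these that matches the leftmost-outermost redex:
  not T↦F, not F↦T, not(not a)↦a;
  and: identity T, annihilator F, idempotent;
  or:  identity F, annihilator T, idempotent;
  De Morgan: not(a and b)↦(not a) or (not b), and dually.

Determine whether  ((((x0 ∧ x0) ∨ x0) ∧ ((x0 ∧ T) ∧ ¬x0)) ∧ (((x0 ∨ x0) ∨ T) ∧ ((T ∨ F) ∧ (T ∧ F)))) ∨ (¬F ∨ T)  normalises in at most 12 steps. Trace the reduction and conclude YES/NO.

  start: ((((x0 ∧ x0) ∨ x0) ∧ ((x0 ∧ T) ∧ ¬x0)) ∧ (((x0 ∨ x0) ∨ T) ∧ ((T ∨ F) ∧ (T ∧ F)))) ∨ (¬F ∨ T)
  →1  (((x0 ∨ x0) ∧ ((x0 ∧ T) ∧ ¬x0)) ∧ (((x0 ∨ x0) ∨ T) ∧ ((T ∨ F) ∧ (T ∧ F)))) ∨ (¬F ∨ T)
  →2  ((x0 ∧ ((x0 ∧ T) ∧ ¬x0)) ∧ (((x0 ∨ x0) ∨ T) ∧ ((T ∨ F) ∧ (T ∧ F)))) ∨ (¬F ∨ T)
  →3  ((x0 ∧ (x0 ∧ ¬x0)) ∧ (((x0 ∨ x0) ∨ T) ∧ ((T ∨ F) ∧ (T ∧ F)))) ∨ (¬F ∨ T)
  →4  ((x0 ∧ (x0 ∧ ¬x0)) ∧ (T ∧ ((T ∨ F) ∧ (T ∧ F)))) ∨ (¬F ∨ T)
  →5  ((x0 ∧ (x0 ∧ ¬x0)) ∧ ((T ∨ F) ∧ (T ∧ F))) ∨ (¬F ∨ T)
  →6  ((x0 ∧ (x0 ∧ ¬x0)) ∧ (T ∧ (T ∧ F))) ∨ (¬F ∨ T)
  →7  ((x0 ∧ (x0 ∧ ¬x0)) ∧ (T ∧ F)) ∨ (¬F ∨ T)
  →8  ((x0 ∧ (x0 ∧ ¬x0)) ∧ F) ∨ (¬F ∨ T)
  →9  F ∨ (¬F ∨ T)
  →10  ¬F ∨ T
  →11  T

Answer: YES — reaches normal form T in 11 ≤ 12 steps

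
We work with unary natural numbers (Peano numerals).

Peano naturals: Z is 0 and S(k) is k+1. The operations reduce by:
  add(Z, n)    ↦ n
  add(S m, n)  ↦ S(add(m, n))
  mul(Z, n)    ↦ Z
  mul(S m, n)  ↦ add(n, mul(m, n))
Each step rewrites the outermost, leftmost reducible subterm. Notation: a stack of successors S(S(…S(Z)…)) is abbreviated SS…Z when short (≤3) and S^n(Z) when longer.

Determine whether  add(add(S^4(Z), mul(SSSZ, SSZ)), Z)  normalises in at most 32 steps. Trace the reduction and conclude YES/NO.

  start: add(add(S^4(Z), mul(SSSZ, SSZ)), Z)
  →1  add(S(add(SSSZ, mul(SSSZ, SSZ))), Z)
  →2  S(add(add(SSSZ, mul(SSSZ, SSZ)), Z))
  →3  S(add(S(add(SSZ, mul(SSSZ, SSZ))), Z))
  →4  S(S(add(add(SSZ, mul(SSSZ, SSZ)), Z)))
  →5  S(S(add(S(add(SZ, mul(SSSZ, SSZ))), Z)))
  →6  S(S(S(add(add(SZ, mul(SSSZ, SSZ)), Z))))
  →7  S(S(S(add(S(add(Z, mul(SSSZ, SSZ))), Z))))
  →8  S(S(S(S(add(add(Z, mul(SSSZ, SSZ)), Z)))))
  →9  S(S(S(S(add(mul(SSSZ, SSZ), Z)))))
  →10  S(S(S(S(add(add(SSZ, mul(SSZ, SSZ)), Z)))))
  →11  S(S(S(S(add(S(add(SZ, mul(SSZ, SSZ))), Z)))))
  →12  S(S(S(S(S(add(add(SZ, mul(SSZ, SSZ)), Z))))))
  →13  S(S(S(S(S(add(S(add(Z, mul(SSZ, SSZ))), Z))))))
  →14  S(S(S(S(S(S(add(add(Z, mul(SSZ, SSZ)), Z)))))))
  →15  S(S(S(S(S(S(add(mul(SSZ, SSZ), Z)))))))
  →16  S(S(S(S(S(S(add(add(SSZ, mul(SZ, SSZ)), Z)))))))
  →17  S(S(S(S(S(S(add(S(add(SZ, mul(SZ, SSZ))), Z)))))))
  →18  S(S(S(S(S(S(S(add(add(SZ, mul(SZ, SSZ)), Z))))))))
  →19  S(S(S(S(S(S(S(add(S(add(Z, mul(SZ, SSZ))), Z))))))))
  →20  S(S(S(S(S(S(S(S(add(add(Z, mul(SZ, SSZ)), Z)))))))))
  →21  S(S(S(S(S(S(S(S(add(mul(SZ, SSZ), Z)))))))))
  →22  S(S(S(S(S(S(S(S(add(add(SSZ, mul(Z, SSZ)), Z)))))))))
  →23  S(S(S(S(S(S(S(S(add(S(add(SZ, mul(Z, SSZ))), Z)))))))))
  →24  S(S(S(S(S(S(S(S(S(add(add(SZ, mul(Z, SSZ)), Z))))))))))
  →25  S(S(S(S(S(S(S(S(S(add(S(add(Z, mul(Z, SSZ))), Z))))))))))
  →26  S(S(S(S(S(S(S(S(S(S(add(add(Z, mul(Z, SSZ)), Z)))))))))))
  →27  S(S(S(S(S(S(S(S(S(S(add(mul(Z, SSZ), Z)))))))))))
  →28  S(S(S(S(S(S(S(S(S(S(add(Z, Z)))))))))))
  →29  S^10(Z)

Answer: YES — reaches normal form S^10(Z) in 29 ≤ 32 steps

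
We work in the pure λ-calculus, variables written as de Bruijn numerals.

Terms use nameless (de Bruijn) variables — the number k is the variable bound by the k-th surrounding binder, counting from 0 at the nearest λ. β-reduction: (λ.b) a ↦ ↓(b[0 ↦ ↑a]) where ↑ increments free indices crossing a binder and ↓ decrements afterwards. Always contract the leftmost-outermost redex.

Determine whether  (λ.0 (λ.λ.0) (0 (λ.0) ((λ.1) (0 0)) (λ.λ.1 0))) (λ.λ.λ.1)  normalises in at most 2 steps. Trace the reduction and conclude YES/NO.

Answer: NO — after 2 steps the term is (λ.λ.1) ((λ.λ.λ.1) (λ.0) ((λ.λ.λ.λ.1) ((λ.λ.λ.1) (λ.λ.λ.1))) (λ.λ.1 0)), not yet normal

Working:
  start: (λ.0 (λ.λ.0) (0 (λ.0) ((λ.1) (0 0)) (λ.λ.1 0))) (λ.λ.λ.1)
  →1  (λ.λ.λ.1) (λ.λ.0) ((λ.λ.λ.1) (λ.0) ((λ.λ.λ.λ.1) ((λ.λ.λ.1) (λ.λ.λ.1))) (λ.λ.1 0))
  →2  (λ.λ.1) ((λ.λ.λ.1) (λ.0) ((λ.λ.λ.λ.1) ((λ.λ.λ.1) (λ.λ.λ.1))) (λ.λ.1 0))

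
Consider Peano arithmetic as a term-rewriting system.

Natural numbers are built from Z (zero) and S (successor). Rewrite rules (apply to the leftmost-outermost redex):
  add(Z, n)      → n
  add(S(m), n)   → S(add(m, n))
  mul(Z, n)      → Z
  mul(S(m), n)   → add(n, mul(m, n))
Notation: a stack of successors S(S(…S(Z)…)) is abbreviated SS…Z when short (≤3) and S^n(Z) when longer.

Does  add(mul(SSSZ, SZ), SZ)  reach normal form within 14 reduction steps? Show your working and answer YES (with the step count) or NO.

Answer: YES — reaches normal form S^4(Z) in 14 ≤ 14 steps

Reduction:
  start: add(mul(SSSZ, SZ), SZ)
  →1  add(add(SZ, mul(SSZ, SZ)), SZ)
  →2  add(S(add(Z, mul(SSZ, SZ))), SZ)
  →3  S(add(add(Z, mul(SSZ, SZ)), SZ))
  →4  S(add(mul(SSZ, SZ), SZ))
  →5  S(add(add(SZ, mul(SZ, SZ)), SZ))
  →6  S(add(S(add(Z, mul(SZ, SZ))), SZ))
  →7  S(S(add(add(Z, mul(SZ, SZ)), SZ)))
  →8  S(S(add(mul(SZ, SZ), SZ)))
  →9  S(S(add(add(SZ, mul(Z, SZ)), SZ)))
  →10  S(S(add(S(add(Z, mul(Z, SZ))), SZ)))
  →11  S(S(S(add(add(Z, mul(Z, SZ)), SZ))))
  →12  S(S(S(add(mul(Z, SZ), SZ))))
  →13  S(S(S(add(Z, SZ))))
  →14  S^4(Z)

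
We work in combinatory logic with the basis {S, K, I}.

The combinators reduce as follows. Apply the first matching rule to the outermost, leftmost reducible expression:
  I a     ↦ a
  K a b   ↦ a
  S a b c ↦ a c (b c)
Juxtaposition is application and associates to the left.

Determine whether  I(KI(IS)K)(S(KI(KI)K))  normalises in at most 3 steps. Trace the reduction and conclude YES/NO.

Answer: NO — after 3 steps the term is K(S(KI(KI)K)), not yet normal

Working:
  start: I(KI(IS)K)(S(KI(KI)K))
  →1  KI(IS)K(S(KI(KI)K))
  →2  IK(S(KI(KI)K))
  →3  K(S(KI(KI)K))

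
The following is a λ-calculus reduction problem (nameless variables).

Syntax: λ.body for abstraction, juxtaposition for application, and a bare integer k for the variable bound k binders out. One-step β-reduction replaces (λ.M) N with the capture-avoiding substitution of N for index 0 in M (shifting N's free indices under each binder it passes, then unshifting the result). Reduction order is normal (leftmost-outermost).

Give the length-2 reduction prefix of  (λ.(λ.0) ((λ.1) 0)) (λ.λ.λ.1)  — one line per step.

Answer: after 2 steps: (λ.λ.λ.λ.1) (λ.λ.λ.1)

Derivation:
  start: (λ.(λ.0) ((λ.1) 0)) (λ.λ.λ.1)
  [1] (λ.0) ((λ.λ.λ.λ.1) (λ.λ.λ.1))
  [2] (λ.λ.λ.λ.1) (λ.λ.λ.1)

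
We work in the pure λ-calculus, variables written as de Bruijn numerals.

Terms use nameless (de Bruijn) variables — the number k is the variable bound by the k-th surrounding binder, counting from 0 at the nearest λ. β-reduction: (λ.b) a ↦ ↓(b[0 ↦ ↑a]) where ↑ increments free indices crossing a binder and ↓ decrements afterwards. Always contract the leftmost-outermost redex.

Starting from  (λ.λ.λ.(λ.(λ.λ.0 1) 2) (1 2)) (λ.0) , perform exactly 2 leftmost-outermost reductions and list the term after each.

Answer: after 2 steps: λ.λ.(λ.λ.0 1) 1

Derivation:
  start: (λ.λ.λ.(λ.(λ.λ.0 1) 2) (1 2)) (λ.0)
  step 1: λ.λ.(λ.(λ.λ.0 1) 2) (1 (λ.0))
  step 2: λ.λ.(λ.λ.0 1) 1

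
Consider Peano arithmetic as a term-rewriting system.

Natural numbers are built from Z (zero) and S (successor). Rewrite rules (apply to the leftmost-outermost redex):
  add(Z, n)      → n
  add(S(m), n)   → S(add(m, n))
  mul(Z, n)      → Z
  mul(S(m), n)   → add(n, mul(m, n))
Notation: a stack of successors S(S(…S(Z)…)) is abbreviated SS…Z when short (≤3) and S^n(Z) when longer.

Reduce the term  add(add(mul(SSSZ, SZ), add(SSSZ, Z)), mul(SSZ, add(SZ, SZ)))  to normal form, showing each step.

Answer: normal form = S^10(Z)  (in 38 steps)

Derivation:
  start: add(add(mul(SSSZ, SZ), add(SSSZ, Z)), mul(SSZ, add(SZ, SZ)))
  step 1: add(add(add(SZ, mul(SSZ, SZ)), add(SSSZ, Z)), mul(SSZ, add(SZ, SZ)))
  step 2: add(add(S(add(Z, mul(SSZ, SZ))), add(SSSZ, Z)), mul(SSZ, add(SZ, SZ)))
  step 3: add(S(add(add(Z, mul(SSZ, SZ)), add(SSSZ, Z))), mul(SSZ, add(SZ, SZ)))
  step 4: S(add(add(add(Z, mul(SSZ, SZ)), add(SSSZ, Z)), mul(SSZ, add(SZ, SZ))))
  step 5: S(add(add(mul(SSZ, SZ), add(SSSZ, Z)), mul(SSZ, add(SZ, SZ))))
  step 6: S(add(add(add(SZ, mul(SZ, SZ)), add(SSSZ, Z)), mul(SSZ, add(SZ, SZ))))
  step 7: S(add(add(S(add(Z, mul(SZ, SZ))), add(SSSZ, Z)), mul(SSZ, add(SZ, SZ))))
  step 8: S(add(S(add(add(Z, mul(SZ, SZ)), add(SSSZ, Z))), mul(SSZ, add(SZ, SZ))))
  step 9: S(S(add(add(add(Z, mul(SZ, SZ)), add(SSSZ, Z)), mul(SSZ, add(SZ, SZ)))))
  step 10: S(S(add(add(mul(SZ, SZ), add(SSSZ, Z)), mul(SSZ, add(SZ, SZ)))))
  step 11: S(S(add(add(add(SZ, mul(Z, SZ)), add(SSSZ, Z)), mul(SSZ, add(SZ, SZ)))))
  step 12: S(S(add(add(S(add(Z, mul(Z, SZ))), add(SSSZ, Z)), mul(SSZ, add(SZ, SZ)))))
  step 13: S(S(add(S(add(add(Z, mul(Z, SZ)), add(SSSZ, Z))), mul(SSZ, add(SZ, SZ)))))
  step 14: S(S(S(add(add(add(Z, mul(Z, SZ)), add(SSSZ, Z)), mul(SSZ, add(SZ, SZ))))))
  step 15: S(S(S(add(add(mul(Z, SZ), add(SSSZ, Z)), mul(SSZ, add(SZ, SZ))))))
  step 16: S(S(S(add(add(Z, add(SSSZ, Z)), mul(SSZ, add(SZ, SZ))))))
  step 17: S(S(S(add(add(SSSZ, Z), mul(SSZ, add(SZ, SZ))))))
  step 18: S(S(S(add(S(add(SSZ, Z)), mul(SSZ, add(SZ, SZ))))))
  step 19: S(S(S(S(add(add(SSZ, Z), mul(SSZ, add(SZ, SZ)))))))
  step 20: S(S(S(S(add(S(add(SZ, Z)), mul(SSZ, add(SZ, SZ)))))))
  step 21: S(S(S(S(S(add(add(SZ, Z), mul(SSZ, add(SZ, SZ))))))))
  step 22: S(S(S(S(S(add(S(add(Z, Z)), mul(SSZ, add(SZ, SZ))))))))
  step 23: S(S(S(S(S(S(add(add(Z, Z), mul(SSZ, add(SZ, SZ)))))))))
  step 24: S(S(S(S(S(S(add(Z, mul(SSZ, add(SZ, SZ)))))))))
  step 25: S(S(S(S(S(S(mul(SSZ, add(SZ, SZ))))))))
  step 26: S(S(S(S(S(S(add(add(SZ, SZ), mul(SZ, add(SZ, SZ)))))))))
  step 27: S(S(S(S(S(S(add(S(add(Z, SZ)), mul(SZ, add(SZ, SZ)))))))))
  step 28: S(S(S(S(S(S(S(add(add(Z, SZ), mul(SZ, add(SZ, SZ))))))))))
  step 29: S(S(S(S(S(S(S(add(SZ, mul(SZ, add(SZ, SZ))))))))))
  step 30: S(S(S(S(S(S(S(S(add(Z, mul(SZ, add(SZ, SZ)))))))))))
  step 31: S(S(S(S(S(S(S(S(mul(SZ, add(SZ, SZ))))))))))
  step 32: S(S(S(S(S(S(S(S(add(add(SZ, SZ), mul(Z, add(SZ, SZ)))))))))))
  step 33: S(S(S(S(S(S(S(S(add(S(add(Z, SZ)), mul(Z, add(SZ, SZ)))))))))))
  step 34: S(S(S(S(S(S(S(S(S(add(add(Z, SZ), mul(Z, add(SZ, SZ))))))))))))
  step 35: S(S(S(S(S(S(S(S(S(add(SZ, mul(Z, add(SZ, SZ))))))))))))
  step 36: S(S(S(S(S(S(S(S(S(S(add(Z, mul(Z, add(SZ, SZ)))))))))))))
  step 37: S(S(S(S(S(S(S(S(S(S(mul(Z, add(SZ, SZ))))))))))))
  step 38: S^10(Z)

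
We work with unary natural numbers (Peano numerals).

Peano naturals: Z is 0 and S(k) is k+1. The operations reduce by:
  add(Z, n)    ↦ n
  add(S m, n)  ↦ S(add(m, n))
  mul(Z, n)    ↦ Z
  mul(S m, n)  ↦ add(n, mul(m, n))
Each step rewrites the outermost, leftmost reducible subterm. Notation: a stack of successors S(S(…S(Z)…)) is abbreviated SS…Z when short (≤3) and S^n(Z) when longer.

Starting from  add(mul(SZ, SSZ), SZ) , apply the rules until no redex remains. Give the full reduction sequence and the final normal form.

  start: add(mul(SZ, SSZ), SZ)
  →1  add(add(SSZ, mul(Z, SSZ)), SZ)
  →2  add(S(add(SZ, mul(Z, SSZ))), SZ)
  →3  S(add(add(SZ, mul(Z, SSZ)), SZ))
  →4  S(add(S(add(Z, mul(Z, SSZ))), SZ))
  →5  S(S(add(add(Z, mul(Z, SSZ)), SZ)))
  →6  S(S(add(mul(Z, SSZ), SZ)))
  →7  S(S(add(Z, SZ)))
  →8  SSSZ

Answer: normal form = SSSZ  (in 8 steps)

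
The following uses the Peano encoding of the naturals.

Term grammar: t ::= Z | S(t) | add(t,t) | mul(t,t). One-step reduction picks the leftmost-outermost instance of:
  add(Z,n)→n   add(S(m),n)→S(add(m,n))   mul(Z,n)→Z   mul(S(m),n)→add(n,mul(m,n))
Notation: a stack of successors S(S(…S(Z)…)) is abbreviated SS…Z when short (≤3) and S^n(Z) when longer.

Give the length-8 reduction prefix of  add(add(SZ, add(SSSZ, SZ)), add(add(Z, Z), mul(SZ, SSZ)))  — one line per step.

  start: add(add(SZ, add(SSSZ, SZ)), add(add(Z, Z), mul(SZ, SSZ)))
  step 1: add(S(add(Z, add(SSSZ, SZ))), add(add(Z, Z), mul(SZ, SSZ)))
  step 2: S(add(add(Z, add(SSSZ, SZ)), add(add(Z, Z), mul(SZ, SSZ))))
  step 3: S(add(add(SSSZ, SZ), add(add(Z, Z), mul(SZ, SSZ))))
  step 4: S(add(S(add(SSZ, SZ)), add(add(Z, Z), mul(SZ, SSZ))))
  step 5: S(S(add(add(SSZ, SZ), add(add(Z, Z), mul(SZ, SSZ)))))
  step 6: S(S(add(S(add(SZ, SZ)), add(add(Z, Z), mul(SZ, SSZ)))))
  step 7: S(S(S(add(add(SZ, SZ), add(add(Z, Z), mul(SZ, SSZ))))))
  step 8: S(S(S(add(S(add(Z, SZ)), add(add(Z, Z), mul(SZ, SSZ))))))

Answer: after 8 steps: S(S(S(add(S(add(Z, SZ)), add(add(Z, Z), mul(SZ, SSZ))))))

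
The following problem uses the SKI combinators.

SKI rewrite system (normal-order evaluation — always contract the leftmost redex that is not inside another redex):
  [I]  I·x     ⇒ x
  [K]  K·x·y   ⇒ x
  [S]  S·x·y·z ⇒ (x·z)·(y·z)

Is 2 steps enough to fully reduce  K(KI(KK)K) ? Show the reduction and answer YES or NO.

Answer: YES — reaches normal form KK in 2 ≤ 2 steps

Working:
  start: K(KI(KK)K)
  step 1: K(IK)
  step 2: KK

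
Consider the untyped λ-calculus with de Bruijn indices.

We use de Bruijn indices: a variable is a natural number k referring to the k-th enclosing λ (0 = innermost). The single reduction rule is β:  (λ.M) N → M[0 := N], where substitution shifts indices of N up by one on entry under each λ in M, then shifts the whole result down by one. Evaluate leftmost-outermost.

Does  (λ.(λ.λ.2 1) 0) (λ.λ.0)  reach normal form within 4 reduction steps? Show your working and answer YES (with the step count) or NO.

Answer: YES — reaches normal form λ.λ.0 in 3 ≤ 4 steps

Derivation:
  start: (λ.(λ.λ.2 1) 0) (λ.λ.0)
  →1  (λ.λ.(λ.λ.0) 1) (λ.λ.0)
  →2  λ.(λ.λ.0) (λ.λ.0)
  →3  λ.λ.0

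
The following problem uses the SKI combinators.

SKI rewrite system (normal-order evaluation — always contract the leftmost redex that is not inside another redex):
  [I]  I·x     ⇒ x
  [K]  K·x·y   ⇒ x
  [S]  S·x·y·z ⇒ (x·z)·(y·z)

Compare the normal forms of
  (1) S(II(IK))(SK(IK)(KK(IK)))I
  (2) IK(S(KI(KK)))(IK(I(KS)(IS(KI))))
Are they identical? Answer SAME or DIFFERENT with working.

Answer: DIFFERENT — A ⇓ I, B ⇓ SI

Reduction:
Term A:
  start: S(II(IK))(SK(IK)(KK(IK)))I
  →1  II(IK)I(SK(IK)(KK(IK))I)
  →2  I(IK)I(SK(IK)(KK(IK))I)
  →3  IKI(SK(IK)(KK(IK))I)
  →4  KI(SK(IK)(KK(IK))I)
  →5  I

Term B:
  start: IK(S(KI(KK)))(IK(I(KS)(IS(KI))))
  →1  K(S(KI(KK)))(IK(I(KS)(IS(KI))))
  →2  S(KI(KK))
  →3  SI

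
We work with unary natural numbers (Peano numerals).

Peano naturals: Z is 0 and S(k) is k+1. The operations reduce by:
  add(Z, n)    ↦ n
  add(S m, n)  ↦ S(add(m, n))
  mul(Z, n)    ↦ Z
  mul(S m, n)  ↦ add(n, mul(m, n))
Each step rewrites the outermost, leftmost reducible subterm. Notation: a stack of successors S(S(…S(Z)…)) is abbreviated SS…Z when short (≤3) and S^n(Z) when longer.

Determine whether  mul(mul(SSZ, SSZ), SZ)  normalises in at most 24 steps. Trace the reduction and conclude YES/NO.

  start: mul(mul(SSZ, SSZ), SZ)
  [1] mul(add(SSZ, mul(SZ, SSZ)), SZ)
  [2] mul(S(add(SZ, mul(SZ, SSZ))), SZ)
  [3] add(SZ, mul(add(SZ, mul(SZ, SSZ)), SZ))
  [4] S(add(Z, mul(add(SZ, mul(SZ, SSZ)), SZ)))
  [5] S(mul(add(SZ, mul(SZ, SSZ)), SZ))
  [6] S(mul(S(add(Z, mul(SZ, SSZ))), SZ))
  [7] S(add(SZ, mul(add(Z, mul(SZ, SSZ)), SZ)))
  [8] S(S(add(Z, mul(add(Z, mul(SZ, SSZ)), SZ))))
  [9] S(S(mul(add(Z, mul(SZ, SSZ)), SZ)))
  [10] S(S(mul(mul(SZ, SSZ), SZ)))
  [11] S(S(mul(add(SSZ, mul(Z, SSZ)), SZ)))
  [12] S(S(mul(S(add(SZ, mul(Z, SSZ))), SZ)))
  [13] S(S(add(SZ, mul(add(SZ, mul(Z, SSZ)), SZ))))
  [14] S(S(S(add(Z, mul(add(SZ, mul(Z, SSZ)), SZ)))))
  [15] S(S(S(mul(add(SZ, mul(Z, SSZ)), SZ))))
  [16] S(S(S(mul(S(add(Z, mul(Z, SSZ))), SZ))))
  [17] S(S(S(add(SZ, mul(add(Z, mul(Z, SSZ)), SZ)))))
  [18] S(S(S(S(add(Z, mul(add(Z, mul(Z, SSZ)), SZ))))))
  [19] S(S(S(S(mul(add(Z, mul(Z, SSZ)), SZ)))))
  [20] S(S(S(S(mul(mul(Z, SSZ), SZ)))))
  [21] S(S(S(S(mul(Z, SZ)))))
  [22] S^4(Z)

Answer: YES — reaches normal form S^4(Z) in 22 ≤ 24 steps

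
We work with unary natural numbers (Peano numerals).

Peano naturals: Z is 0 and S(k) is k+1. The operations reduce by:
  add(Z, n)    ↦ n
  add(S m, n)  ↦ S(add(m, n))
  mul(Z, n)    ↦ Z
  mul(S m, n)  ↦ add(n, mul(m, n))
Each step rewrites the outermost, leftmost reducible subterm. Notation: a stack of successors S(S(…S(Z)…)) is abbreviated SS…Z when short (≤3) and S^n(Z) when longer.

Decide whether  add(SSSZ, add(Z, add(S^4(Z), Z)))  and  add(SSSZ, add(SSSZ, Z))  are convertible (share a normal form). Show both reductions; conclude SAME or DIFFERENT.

Term A:
  start: add(SSSZ, add(Z, add(S^4(Z), Z)))
  step 1: S(add(SSZ, add(Z, add(S^4(Z), Z))))
  step 2: S(S(add(SZ, add(Z, add(S^4(Z), Z)))))
  step 3: S(S(S(add(Z, add(Z, add(S^4(Z), Z))))))
  step 4: S(S(S(add(Z, add(S^4(Z), Z)))))
  step 5: S(S(S(add(S^4(Z), Z))))
  step 6: S(S(S(S(add(SSSZ, Z)))))
  step 7: S(S(S(S(S(add(SSZ, Z))))))
  step 8: S(S(S(S(S(S(add(SZ, Z)))))))
  step 9: S(S(S(S(S(S(S(add(Z, Z))))))))
  step 10: S^7(Z)

Term B:
  start: add(SSSZ, add(SSSZ, Z))
  step 1: S(add(SSZ, add(SSSZ, Z)))
  step 2: S(S(add(SZ, add(SSSZ, Z))))
  step 3: S(S(S(add(Z, add(SSSZ, Z)))))
  step 4: S(S(S(add(SSSZ, Z))))
  step 5: S(S(S(S(add(SSZ, Z)))))
  step 6: S(S(S(S(S(add(SZ, Z))))))
  step 7: S(S(S(S(S(S(add(Z, Z)))))))
  step 8: S^6(Z)

Answer: DIFFERENT — A ⇓ S^7(Z), B ⇓ S^6(Z)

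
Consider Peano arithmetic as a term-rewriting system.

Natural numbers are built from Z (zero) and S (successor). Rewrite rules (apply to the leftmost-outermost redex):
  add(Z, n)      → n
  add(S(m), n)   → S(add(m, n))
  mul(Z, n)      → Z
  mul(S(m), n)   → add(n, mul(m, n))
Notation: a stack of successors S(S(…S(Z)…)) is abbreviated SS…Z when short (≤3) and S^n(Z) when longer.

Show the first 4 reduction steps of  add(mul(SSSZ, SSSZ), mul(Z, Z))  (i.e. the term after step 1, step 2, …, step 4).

  start: add(mul(SSSZ, SSSZ), mul(Z, Z))
  step 1: add(add(SSSZ, mul(SSZ, SSSZ)), mul(Z, Z))
  step 2: add(S(add(SSZ, mul(SSZ, SSSZ))), mul(Z, Z))
  step 3: S(add(add(SSZ, mul(SSZ, SSSZ)), mul(Z, Z)))
  step 4: S(add(S(add(SZ, mul(SSZ, SSSZ))), mul(Z, Z)))

Answer: after 4 steps: S(add(S(add(SZ, mul(SSZ, SSSZ))), mul(Z, Z)))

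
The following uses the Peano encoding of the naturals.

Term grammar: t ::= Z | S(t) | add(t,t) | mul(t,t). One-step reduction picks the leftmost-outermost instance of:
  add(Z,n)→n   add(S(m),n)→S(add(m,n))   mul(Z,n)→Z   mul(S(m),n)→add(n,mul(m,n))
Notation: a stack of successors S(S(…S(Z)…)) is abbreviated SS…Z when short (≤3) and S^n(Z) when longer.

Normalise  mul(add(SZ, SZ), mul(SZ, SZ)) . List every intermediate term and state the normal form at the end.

  start: mul(add(SZ, SZ), mul(SZ, SZ))
  [1] mul(S(add(Z, SZ)), mul(SZ, SZ))
  [2] add(mul(SZ, SZ), mul(add(Z, SZ), mul(SZ, SZ)))
  [3] add(add(SZ, mul(Z, SZ)), mul(add(Z, SZ), mul(SZ, SZ)))
  [4] add(S(add(Z, mul(Z, SZ))), mul(add(Z, SZ), mul(SZ, SZ)))
  [5] S(add(add(Z, mul(Z, SZ)), mul(add(Z, SZ), mul(SZ, SZ))))
  [6] S(add(mul(Z, SZ), mul(add(Z, SZ), mul(SZ, SZ))))
  [7] S(add(Z, mul(add(Z, SZ), mul(SZ, SZ))))
  [8] S(mul(add(Z, SZ), mul(SZ, SZ)))
  [9] S(mul(SZ, mul(SZ, SZ)))
  [10] S(add(mul(SZ, SZ), mul(Z, mul(SZ, SZ))))
  [11] S(add(add(SZ, mul(Z, SZ)), mul(Z, mul(SZ, SZ))))
  [12] S(add(S(add(Z, mul(Z, SZ))), mul(Z, mul(SZ, SZ))))
  [13] S(S(add(add(Z, mul(Z, SZ)), mul(Z, mul(SZ, SZ)))))
  [14] S(S(add(mul(Z, SZ), mul(Z, mul(SZ, SZ)))))
  [15] S(S(add(Z, mul(Z, mul(SZ, SZ)))))
  [16] S(S(mul(Z, mul(SZ, SZ))))
  [17] SSZ

Answer: normal form = SSZ  (in 17 steps)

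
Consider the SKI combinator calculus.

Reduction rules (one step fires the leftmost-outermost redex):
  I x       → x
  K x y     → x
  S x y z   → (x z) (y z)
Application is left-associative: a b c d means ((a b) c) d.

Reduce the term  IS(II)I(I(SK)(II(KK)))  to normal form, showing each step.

Answer: normal form = SK(KK)  (in 11 steps)

Working:
  start: IS(II)I(I(SK)(II(KK)))
  →1  S(II)I(I(SK)(II(KK)))
  →2  II(I(SK)(II(KK)))(I(I(SK)(II(KK))))
  →3  I(I(SK)(II(KK)))(I(I(SK)(II(KK))))
  →4  I(SK)(II(KK))(I(I(SK)(II(KK))))
  →5  SK(II(KK))(I(I(SK)(II(KK))))
  →6  K(I(I(SK)(II(KK))))(II(KK)(I(I(SK)(II(KK)))))
  →7  I(I(SK)(II(KK)))
  →8  I(SK)(II(KK))
  →9  SK(II(KK))
  →10  SK(I(KK))
  →11  SK(KK)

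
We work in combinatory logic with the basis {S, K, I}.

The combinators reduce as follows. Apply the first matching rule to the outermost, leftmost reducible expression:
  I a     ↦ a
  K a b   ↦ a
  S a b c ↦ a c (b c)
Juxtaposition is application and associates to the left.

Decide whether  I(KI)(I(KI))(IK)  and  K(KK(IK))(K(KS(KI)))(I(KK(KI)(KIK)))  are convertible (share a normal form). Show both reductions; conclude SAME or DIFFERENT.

Term A:
  start: I(KI)(I(KI))(IK)
  →1  KI(I(KI))(IK)
  →2  I(IK)
  →3  IK
  →4  K

Term B:
  start: K(KK(IK))(K(KS(KI)))(I(KK(KI)(KIK)))
  →1  KK(IK)(I(KK(KI)(KIK)))
  →2  K(I(KK(KI)(KIK)))
  →3  K(KK(KI)(KIK))
  →4  K(K(KIK))
  →5  K(KI)

Answer: DIFFERENT — A ⇓ K, B ⇓ K(KI)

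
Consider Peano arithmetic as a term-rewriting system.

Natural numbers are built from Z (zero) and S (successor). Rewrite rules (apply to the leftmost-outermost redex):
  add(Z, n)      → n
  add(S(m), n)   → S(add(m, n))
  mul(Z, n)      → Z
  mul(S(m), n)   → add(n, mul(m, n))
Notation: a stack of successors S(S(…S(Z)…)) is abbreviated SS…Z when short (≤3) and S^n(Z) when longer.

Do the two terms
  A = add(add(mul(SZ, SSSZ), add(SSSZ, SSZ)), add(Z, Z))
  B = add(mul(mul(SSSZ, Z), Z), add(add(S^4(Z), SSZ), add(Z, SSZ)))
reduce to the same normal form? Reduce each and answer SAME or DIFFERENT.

Term A:
  start: add(add(mul(SZ, SSSZ), add(SSSZ, SSZ)), add(Z, Z))
  [1] add(add(add(SSSZ, mul(Z, SSSZ)), add(SSSZ, SSZ)), add(Z, Z))
  [2] add(add(S(add(SSZ, mul(Z, SSSZ))), add(SSSZ, SSZ)), add(Z, Z))
  [3] add(S(add(add(SSZ, mul(Z, SSSZ)), add(SSSZ, SSZ))), add(Z, Z))
  [4] S(add(add(add(SSZ, mul(Z, SSSZ)), add(SSSZ, SSZ)), add(Z, Z)))
  [5] S(add(add(S(add(SZ, mul(Z, SSSZ))), add(SSSZ, SSZ)), add(Z, Z)))
  [6] S(add(S(add(add(SZ, mul(Z, SSSZ)), add(SSSZ, SSZ))), add(Z, Z)))
  [7] S(S(add(add(add(SZ, mul(Z, SSSZ)), add(SSSZ, SSZ)), add(Z, Z))))
  [8] S(S(add(add(S(add(Z, mul(Z, SSSZ))), add(SSSZ, SSZ)), add(Z, Z))))
  [9] S(S(add(S(add(add(Z, mul(Z, SSSZ)), add(SSSZ, SSZ))), add(Z, Z))))
  [10] S(S(S(add(add(add(Z, mul(Z, SSSZ)), add(SSSZ, SSZ)), add(Z, Z)))))
  [11] S(S(S(add(add(mul(Z, SSSZ), add(SSSZ, SSZ)), add(Z, Z)))))
  [12] S(S(S(add(add(Z, add(SSSZ, SSZ)), add(Z, Z)))))
  [13] S(S(S(add(add(SSSZ, SSZ), add(Z, Z)))))
  [14] S(S(S(add(S(add(SSZ, SSZ)), add(Z, Z)))))
  [15] S(S(S(S(add(add(SSZ, SSZ), add(Z, Z))))))
  [16] S(S(S(S(add(S(add(SZ, SSZ)), add(Z, Z))))))
  [17] S(S(S(S(S(add(add(SZ, SSZ), add(Z, Z)))))))
  [18] S(S(S(S(S(add(S(add(Z, SSZ)), add(Z, Z)))))))
  [19] S(S(S(S(S(S(add(add(Z, SSZ), add(Z, Z))))))))
  [20] S(S(S(S(S(S(add(SSZ, add(Z, Z))))))))
  [21] S(S(S(S(S(S(S(add(SZ, add(Z, Z)))))))))
  [22] S(S(S(S(S(S(S(S(add(Z, add(Z, Z))))))))))
  [23] S(S(S(S(S(S(S(S(add(Z, Z)))))))))
  [24] S^8(Z)

Term B:
  start: add(mul(mul(SSSZ, Z), Z), add(add(S^4(Z), SSZ), add(Z, SSZ)))
  [1] add(mul(add(Z, mul(SSZ, Z)), Z), add(add(S^4(Z), SSZ), add(Z, SSZ)))
  [2] add(mul(mul(SSZ, Z), Z), add(add(S^4(Z), SSZ), add(Z, SSZ)))
  [3] add(mul(add(Z, mul(SZ, Z)), Z), add(add(S^4(Z), SSZ), add(Z, SSZ)))
  [4] add(mul(mul(SZ, Z), Z), add(add(S^4(Z), SSZ), add(Z, SSZ)))
  [5] add(mul(add(Z, mul(Z, Z)), Z), add(add(S^4(Z), SSZ), add(Z, SSZ)))
  [6] add(mul(mul(Z, Z), Z), add(add(S^4(Z), SSZ), add(Z, SSZ)))
  [7] add(mul(Z, Z), add(add(S^4(Z), SSZ), add(Z, SSZ)))
  [8] add(Z, add(add(S^4(Z), SSZ), add(Z, SSZ)))
  [9] add(add(S^4(Z), SSZ), add(Z, SSZ))
  [10] add(S(add(SSSZ, SSZ)), add(Z, SSZ))
  [11] S(add(add(SSSZ, SSZ), add(Z, SSZ)))
  [12] S(add(S(add(SSZ, SSZ)), add(Z, SSZ)))
  [13] S(S(add(add(SSZ, SSZ), add(Z, SSZ))))
  [14] S(S(add(S(add(SZ, SSZ)), add(Z, SSZ))))
  [15] S(S(S(add(add(SZ, SSZ), add(Z, SSZ)))))
  [16] S(S(S(add(S(add(Z, SSZ)), add(Z, SSZ)))))
  [17] S(S(S(S(add(add(Z, SSZ), add(Z, SSZ))))))
  [18] S(S(S(S(add(SSZ, add(Z, SSZ))))))
  [19] S(S(S(S(S(add(SZ, add(Z, SSZ)))))))
  [20] S(S(S(S(S(S(add(Z, add(Z, SSZ))))))))
  [21] S(S(S(S(S(S(add(Z, SSZ)))))))
  [22] S^8(Z)

Answer: SAME — A ⇓ S^8(Z), B ⇓ S^8(Z)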